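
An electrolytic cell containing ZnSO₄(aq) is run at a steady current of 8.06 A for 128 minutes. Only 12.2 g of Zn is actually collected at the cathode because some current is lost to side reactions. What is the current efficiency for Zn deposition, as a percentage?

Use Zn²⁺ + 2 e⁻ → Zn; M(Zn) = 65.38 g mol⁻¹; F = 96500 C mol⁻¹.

58.2 %

Q = I·t = 8.060 × 7680.0 = 61900 C; n(e⁻) = 61900/96500 = 0.6415 mol.
Theoretical n(Zn) = n(e⁻)/2 = 0.3207 mol, i.e. m_theo = 0.3207 × 65.38 = 20.97 g.
Efficiency = m_actual / m_theo = 12.2 / 20.97 = 58.2 %.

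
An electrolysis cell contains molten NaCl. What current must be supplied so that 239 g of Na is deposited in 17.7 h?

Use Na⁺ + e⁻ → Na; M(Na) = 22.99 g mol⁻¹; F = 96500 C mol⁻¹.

15.7 A

n(Na) = 239 / 22.99 = 10.40 mol.
n(e⁻) = 1 × 10.40 = 10.40 mol.
Q = n(e⁻)·F = 10.40 × 96500 = 1003000 C.
I = Q/t = 1003000 / 63720 s = 15.7 A.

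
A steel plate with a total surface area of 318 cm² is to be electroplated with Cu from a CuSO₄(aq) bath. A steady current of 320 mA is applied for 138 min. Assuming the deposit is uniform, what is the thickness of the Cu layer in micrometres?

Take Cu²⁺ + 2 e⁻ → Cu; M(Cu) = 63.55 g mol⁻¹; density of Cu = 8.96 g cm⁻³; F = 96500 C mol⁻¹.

3.06 μm

Q = I·t = 0.3200 × 8280.0 = 2650 C; n(e⁻) = 0.02746 mol.
n(Cu) = n(e⁻)/2 = 0.01373 mol, so m = 0.01373 × 63.55 = 0.8724 g.
Volume = m/ρ = 0.8724 / 8.96 = 0.09737 cm³.
Thickness = V/A = 0.09737 / 318 = 3.06 × 10⁻⁴ cm = 3.06 μm.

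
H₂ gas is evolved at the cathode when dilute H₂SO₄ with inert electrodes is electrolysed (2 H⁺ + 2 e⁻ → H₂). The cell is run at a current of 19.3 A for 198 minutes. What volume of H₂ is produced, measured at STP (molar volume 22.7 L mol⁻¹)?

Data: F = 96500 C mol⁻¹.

27.0 L

Q = I·t = 19.30 A × 11880 s = 229300 C.
n(e⁻) = Q/F = 229300 / 96500 = 2.376 mol.
2 electrons are transferred per H₂ molecule, so n(H₂) = 2.376 / 2 = 1.188 mol.
V = n × V_m = 1.188 × 22.7 = 27.0 L.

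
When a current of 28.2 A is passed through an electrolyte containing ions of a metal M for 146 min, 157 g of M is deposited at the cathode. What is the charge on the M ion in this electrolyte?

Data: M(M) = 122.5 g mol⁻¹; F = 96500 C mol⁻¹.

Q = I·t = 28.20 A × 8760.0 s = 247000 C, so n(e⁻) = 247000/96500 = 2.560 mol.
n(M) deposited = 157 / 122.5 = 1.282 mol.
Electrons per atom = n(e⁻)/n(M) = 2.560 / 1.282 = 2.00 ≈ 2, so the ion is M²⁺.

+2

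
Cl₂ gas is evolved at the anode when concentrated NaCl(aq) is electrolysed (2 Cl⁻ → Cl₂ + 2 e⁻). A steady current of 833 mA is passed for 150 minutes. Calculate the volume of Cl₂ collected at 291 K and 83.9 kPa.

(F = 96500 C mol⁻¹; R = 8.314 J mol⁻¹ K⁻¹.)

1.12 L

Q = I·t = 0.8330 A × 9000.0 s = 7497 C.
n(e⁻) = Q/F = 7497 / 96500 = 0.07769 mol.
2 electrons are transferred per Cl₂ molecule, so n(Cl₂) = 0.07769 / 2 = 0.03884 mol.
V = nRT/P = (0.03884 × 8.314 × 291) / (83.9 × 10³ Pa) = 0.00112 m³ = 1.12 L.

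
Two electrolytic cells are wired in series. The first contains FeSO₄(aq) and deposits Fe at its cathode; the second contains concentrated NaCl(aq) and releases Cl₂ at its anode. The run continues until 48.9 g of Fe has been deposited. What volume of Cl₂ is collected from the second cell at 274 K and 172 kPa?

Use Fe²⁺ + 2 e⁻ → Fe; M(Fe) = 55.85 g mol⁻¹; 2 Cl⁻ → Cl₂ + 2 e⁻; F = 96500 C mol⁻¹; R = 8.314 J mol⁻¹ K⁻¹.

11.6 L

n(Fe) = 48.9 / 55.85 = 0.8756 mol, so n(e⁻) = 2 × 0.8756 = 1.751 mol.
The cells are in series, so the same 1.751 mol of electrons passes through the second cell.
2 Cl⁻ → Cl₂ + 2 e⁻ — 2 mol e⁻ per mol Cl₂, so n(Cl₂) = 1.751/2 = 0.8756 mol.
V = nRT/P = (0.8756 × 8.314 × 274) / (172 × 10³) = 0.0116 m³ = 11.6 L.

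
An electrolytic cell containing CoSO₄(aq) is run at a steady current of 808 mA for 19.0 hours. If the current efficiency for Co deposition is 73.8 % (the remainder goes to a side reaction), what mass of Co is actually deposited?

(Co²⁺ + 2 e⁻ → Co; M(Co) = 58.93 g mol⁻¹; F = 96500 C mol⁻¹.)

Q = I·t = 0.8080 × 68400 = 55270 C.
n(e⁻) = 55270/96500 = 0.5727 mol; theoretically n(Co) = 0.5727/2 = 0.2864 mol, m_theo = 16.88 g.
At 73.8 % efficiency, m_actual = 0.738 × 16.88 = 12.5 g.

12.5 g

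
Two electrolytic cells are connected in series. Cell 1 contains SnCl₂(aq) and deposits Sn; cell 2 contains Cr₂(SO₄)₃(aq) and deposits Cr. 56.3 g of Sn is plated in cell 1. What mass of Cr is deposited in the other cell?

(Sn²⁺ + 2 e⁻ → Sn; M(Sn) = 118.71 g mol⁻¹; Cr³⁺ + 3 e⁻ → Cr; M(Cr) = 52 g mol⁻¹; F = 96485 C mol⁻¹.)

n(Sn) = 56.3 / 118.71 = 0.4743 mol.
Since Sn²⁺ + 2 e⁻ → Sn, n(e⁻) passed = 2 × 0.4743 = 0.9485 mol.
Cells in series carry the same charge, so the same 0.9485 mol of electrons passes through cell 2.
Cr³⁺ + 3 e⁻ → Cr, so n(Cr) = 0.9485 / 3 = 0.3162 mol.
m(Cr) = 0.3162 × 52 = 16.4 g.

16.4 g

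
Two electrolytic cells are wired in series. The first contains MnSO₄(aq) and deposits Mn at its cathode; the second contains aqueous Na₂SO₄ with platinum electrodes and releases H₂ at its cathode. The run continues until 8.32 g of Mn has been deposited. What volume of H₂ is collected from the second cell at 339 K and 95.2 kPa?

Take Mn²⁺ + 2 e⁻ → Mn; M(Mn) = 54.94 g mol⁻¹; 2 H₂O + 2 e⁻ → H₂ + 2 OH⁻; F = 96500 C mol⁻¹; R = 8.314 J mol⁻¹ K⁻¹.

n(Mn) = 8.32 / 54.94 = 0.1514 mol, so n(e⁻) = 2 × 0.1514 = 0.3029 mol.
The cells are in series, so the same 0.3029 mol of electrons passes through the second cell.
2 H₂O + 2 e⁻ → H₂ + 2 OH⁻ — 2 mol e⁻ per mol H₂, so n(H₂) = 0.3029/2 = 0.1514 mol.
V = nRT/P = (0.1514 × 8.314 × 339) / (95.2 × 10³) = 0.00448 m³ = 4.48 L.

4.48 L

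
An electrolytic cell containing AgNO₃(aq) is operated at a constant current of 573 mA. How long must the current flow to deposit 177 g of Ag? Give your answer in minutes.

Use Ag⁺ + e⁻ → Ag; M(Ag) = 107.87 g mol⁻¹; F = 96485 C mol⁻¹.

4600 min

n(Ag) = m/M = 177 / 107.87 = 1.641 mol.
Each Ag atom requires 1 electron, so n(e⁻) = 1 × 1.641 = 1.641 mol.
Q = n(e⁻)·F = 1.641 × 96485 = 158300 C.
t = Q/I = 158300 / 0.5730 A = 276300 s = 4600 min.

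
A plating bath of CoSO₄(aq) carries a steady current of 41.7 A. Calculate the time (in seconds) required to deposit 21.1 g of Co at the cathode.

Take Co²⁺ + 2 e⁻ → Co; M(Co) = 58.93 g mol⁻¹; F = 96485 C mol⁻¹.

n(Co) = m/M = 21.1 / 58.93 = 0.3581 mol.
Each Co atom requires 2 electrons, so n(e⁻) = 2 × 0.3581 = 0.7161 mol.
Q = n(e⁻)·F = 0.7161 × 96485 = 69090 C.
t = Q/I = 69090 / 41.70 A = 1657 s.

1660 s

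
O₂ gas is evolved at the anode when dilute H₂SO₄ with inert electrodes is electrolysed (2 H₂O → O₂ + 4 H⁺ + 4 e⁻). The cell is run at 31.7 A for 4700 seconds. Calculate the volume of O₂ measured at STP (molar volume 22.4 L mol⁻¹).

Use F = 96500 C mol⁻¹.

8.65 L

Q = I·t = 31.70 A × 4700.0 s = 149000 C.
n(e⁻) = Q/F = 149000 / 96500 = 1.544 mol.
4 electrons are transferred per O₂ molecule, so n(O₂) = 1.544 / 4 = 0.3860 mol.
V = n × V_m = 0.3860 × 22.4 = 8.65 L.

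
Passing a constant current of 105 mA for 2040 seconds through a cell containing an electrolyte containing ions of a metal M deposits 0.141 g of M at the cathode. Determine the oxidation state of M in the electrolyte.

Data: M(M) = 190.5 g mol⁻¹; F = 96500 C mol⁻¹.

Q = I·t = 0.1050 A × 2040.0 s = 214.2 C, so n(e⁻) = 214.2/96500 = 0.002220 mol.
n(M) deposited = 0.141 / 190.5 = 0.0007402 mol.
Electrons per atom = n(e⁻)/n(M) = 0.002220 / 0.0007402 = 3.00 ≈ 3, so the ion is M³⁺.

+3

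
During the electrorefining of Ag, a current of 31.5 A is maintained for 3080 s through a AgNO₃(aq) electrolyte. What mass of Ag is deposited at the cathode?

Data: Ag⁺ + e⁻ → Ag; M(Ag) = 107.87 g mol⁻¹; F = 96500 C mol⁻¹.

108 g

Q = I·t = 31.50 A × 3080.0 s = 97020 C.
n(e⁻) = Q/F = 97020 / 96500 = 1.005 mol.
Ag⁺ + e⁻ → Ag, so n(Ag) = n(e⁻)/1 = 1.005 mol.
m = n·M = 1.005 × 107.87 = 108 g.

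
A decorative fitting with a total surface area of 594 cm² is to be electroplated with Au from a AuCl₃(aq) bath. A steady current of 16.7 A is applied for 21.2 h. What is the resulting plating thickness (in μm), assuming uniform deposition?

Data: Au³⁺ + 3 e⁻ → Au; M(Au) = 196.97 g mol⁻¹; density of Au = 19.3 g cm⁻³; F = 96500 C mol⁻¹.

756 μm

Q = I·t = 16.70 × 76320 = 1275000 C; n(e⁻) = 13.21 mol.
n(Au) = n(e⁻)/3 = 4.403 mol, so m = 4.403 × 196.97 = 867.2 g.
Volume = m/ρ = 867.2 / 19.3 = 44.93 cm³.
Thickness = V/A = 44.93 / 594 = 0.0756 cm = 756 μm.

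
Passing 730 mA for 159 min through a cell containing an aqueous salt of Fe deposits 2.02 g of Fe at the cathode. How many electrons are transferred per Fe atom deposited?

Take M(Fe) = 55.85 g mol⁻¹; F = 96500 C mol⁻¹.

Q = I·t = 0.7300 A × 9540.0 s = 6964 C, so n(e⁻) = 6964/96500 = 0.07217 mol.
n(Fe) deposited = 2.02 / 55.85 = 0.03617 mol.
Electrons per atom = n(e⁻)/n(Fe) = 0.07217 / 0.03617 = 2.00 ≈ 2, so the ion is Fe²⁺.

2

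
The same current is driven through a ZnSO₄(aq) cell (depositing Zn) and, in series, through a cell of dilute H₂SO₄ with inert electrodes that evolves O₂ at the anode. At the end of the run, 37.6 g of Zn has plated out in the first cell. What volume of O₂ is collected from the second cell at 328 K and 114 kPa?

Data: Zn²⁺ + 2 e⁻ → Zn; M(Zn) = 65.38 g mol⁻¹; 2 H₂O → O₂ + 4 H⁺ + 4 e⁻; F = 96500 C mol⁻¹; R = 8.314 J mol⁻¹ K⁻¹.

n(Zn) = 37.6 / 65.38 = 0.5751 mol, so n(e⁻) = 2 × 0.5751 = 1.150 mol.
The cells are in series, so the same 1.150 mol of electrons passes through the second cell.
2 H₂O → O₂ + 4 H⁺ + 4 e⁻ — 4 mol e⁻ per mol O₂, so n(O₂) = 1.150/4 = 0.2875 mol.
V = nRT/P = (0.2875 × 8.314 × 328) / (114 × 10³) = 0.00688 m³ = 6.88 L.

6.88 L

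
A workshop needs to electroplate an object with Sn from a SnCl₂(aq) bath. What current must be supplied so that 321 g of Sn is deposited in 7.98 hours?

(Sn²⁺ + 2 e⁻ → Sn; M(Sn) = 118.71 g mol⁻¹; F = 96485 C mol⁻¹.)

18.2 A

n(Sn) = 321 / 118.71 = 2.704 mol.
n(e⁻) = 2 × 2.704 = 5.408 mol.
Q = n(e⁻)·F = 5.408 × 96485 = 521800 C.
I = Q/t = 521800 / 28728 s = 18.2 A.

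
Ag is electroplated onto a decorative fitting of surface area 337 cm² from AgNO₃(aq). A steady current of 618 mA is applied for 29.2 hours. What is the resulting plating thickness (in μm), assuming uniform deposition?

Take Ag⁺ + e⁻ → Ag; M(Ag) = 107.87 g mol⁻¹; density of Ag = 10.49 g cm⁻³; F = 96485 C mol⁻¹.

Q = I·t = 0.6180 × 105120 = 64960 C; n(e⁻) = 0.6733 mol.
n(Ag) = n(e⁻)/1 = 0.6733 mol, so m = 0.6733 × 107.87 = 72.63 g.
Volume = m/ρ = 72.63 / 10.49 = 6.924 cm³.
Thickness = V/A = 6.924 / 337 = 0.0205 cm = 205 μm.

205 μm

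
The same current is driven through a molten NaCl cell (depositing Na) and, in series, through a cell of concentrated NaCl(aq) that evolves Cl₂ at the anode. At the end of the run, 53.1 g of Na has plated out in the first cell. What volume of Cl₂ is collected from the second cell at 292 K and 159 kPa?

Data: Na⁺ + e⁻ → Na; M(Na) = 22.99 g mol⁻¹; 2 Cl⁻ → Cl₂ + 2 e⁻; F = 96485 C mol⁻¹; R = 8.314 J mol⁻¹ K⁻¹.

n(Na) = 53.1 / 22.99 = 2.310 mol, so n(e⁻) = 1 × 2.310 = 2.310 mol.
The cells are in series, so the same 2.310 mol of electrons passes through the second cell.
2 Cl⁻ → Cl₂ + 2 e⁻ — 2 mol e⁻ per mol Cl₂, so n(Cl₂) = 2.310/2 = 1.155 mol.
V = nRT/P = (1.155 × 8.314 × 292) / (159 × 10³) = 0.0176 m³ = 17.6 L.

17.6 L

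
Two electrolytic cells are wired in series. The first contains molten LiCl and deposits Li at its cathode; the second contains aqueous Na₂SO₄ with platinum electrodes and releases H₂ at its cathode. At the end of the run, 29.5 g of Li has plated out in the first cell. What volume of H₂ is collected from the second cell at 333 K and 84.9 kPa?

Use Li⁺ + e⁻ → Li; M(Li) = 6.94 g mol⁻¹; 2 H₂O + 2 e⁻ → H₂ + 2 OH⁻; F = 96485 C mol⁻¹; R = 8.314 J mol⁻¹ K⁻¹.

n(Li) = 29.5 / 6.94 = 4.251 mol, so n(e⁻) = 1 × 4.251 = 4.251 mol.
The cells are in series, so the same 4.251 mol of electrons passes through the second cell.
2 H₂O + 2 e⁻ → H₂ + 2 OH⁻ — 2 mol e⁻ per mol H₂, so n(H₂) = 4.251/2 = 2.125 mol.
V = nRT/P = (2.125 × 8.314 × 333) / (84.9 × 10³) = 0.0693 m³ = 69.3 L.

69.3 L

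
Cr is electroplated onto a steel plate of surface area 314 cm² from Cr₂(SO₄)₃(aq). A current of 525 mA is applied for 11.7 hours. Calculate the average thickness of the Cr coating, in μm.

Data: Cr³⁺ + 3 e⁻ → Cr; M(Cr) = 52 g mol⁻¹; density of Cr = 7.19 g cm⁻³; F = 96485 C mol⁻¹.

Q = I·t = 0.5250 × 42120 = 22110 C; n(e⁻) = 0.2292 mol.
n(Cr) = n(e⁻)/3 = 0.07640 mol, so m = 0.07640 × 52 = 3.973 g.
Volume = m/ρ = 3.973 / 7.19 = 0.5525 cm³.
Thickness = V/A = 0.5525 / 314 = 0.00176 cm = 17.6 μm.

17.6 μm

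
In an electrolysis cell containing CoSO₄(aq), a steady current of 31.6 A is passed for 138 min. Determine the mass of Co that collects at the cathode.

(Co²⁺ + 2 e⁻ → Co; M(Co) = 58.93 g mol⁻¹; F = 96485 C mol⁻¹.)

79.9 g

Q = I·t = 31.60 A × 8280.0 s = 261600 C.
n(e⁻) = Q/F = 261600 / 96485 = 2.712 mol.
Co²⁺ + 2 e⁻ → Co, so n(Co) = n(e⁻)/2 = 1.356 mol.
m = n·M = 1.356 × 58.93 = 79.9 g.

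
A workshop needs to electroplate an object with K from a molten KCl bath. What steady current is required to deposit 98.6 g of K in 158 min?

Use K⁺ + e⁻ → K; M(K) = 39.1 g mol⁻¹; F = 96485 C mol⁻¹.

25.7 A

n(K) = 98.6 / 39.1 = 2.522 mol.
n(e⁻) = 1 × 2.522 = 2.522 mol.
Q = n(e⁻)·F = 2.522 × 96485 = 243300 C.
I = Q/t = 243300 / 9480.0 s = 25.7 A.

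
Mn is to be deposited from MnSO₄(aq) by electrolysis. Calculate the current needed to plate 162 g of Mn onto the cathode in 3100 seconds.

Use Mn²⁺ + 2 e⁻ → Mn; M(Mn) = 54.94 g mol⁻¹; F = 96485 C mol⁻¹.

184 A

n(Mn) = 162 / 54.94 = 2.949 mol.
n(e⁻) = 2 × 2.949 = 5.897 mol.
Q = n(e⁻)·F = 5.897 × 96485 = 569000 C.
I = Q/t = 569000 / 3100.0 s = 184 A.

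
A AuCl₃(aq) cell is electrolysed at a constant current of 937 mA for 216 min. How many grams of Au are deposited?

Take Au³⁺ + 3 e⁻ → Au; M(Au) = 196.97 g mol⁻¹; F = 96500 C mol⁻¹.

Q = I·t = 0.9370 A × 12960 s = 12140 C.
n(e⁻) = Q/F = 12140 / 96500 = 0.1258 mol.
Au³⁺ + 3 e⁻ → Au, so n(Au) = n(e⁻)/3 = 0.04195 mol.
m = n·M = 0.04195 × 196.97 = 8.26 g.

8.26 g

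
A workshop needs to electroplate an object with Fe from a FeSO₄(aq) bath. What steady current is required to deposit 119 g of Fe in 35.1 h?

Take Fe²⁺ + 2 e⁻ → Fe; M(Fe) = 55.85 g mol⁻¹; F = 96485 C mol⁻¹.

n(Fe) = 119 / 55.85 = 2.131 mol.
n(e⁻) = 2 × 2.131 = 4.261 mol.
Q = n(e⁻)·F = 4.261 × 96485 = 411200 C.
I = Q/t = 411200 / 126360 s = 3.25 A.

3.25 A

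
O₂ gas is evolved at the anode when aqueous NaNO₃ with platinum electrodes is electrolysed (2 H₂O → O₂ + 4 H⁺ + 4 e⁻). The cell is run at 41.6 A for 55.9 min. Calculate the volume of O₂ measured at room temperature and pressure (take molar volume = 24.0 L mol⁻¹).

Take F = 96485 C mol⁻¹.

Q = I·t = 41.60 A × 3354.0 s = 139500 C.
n(e⁻) = Q/F = 139500 / 96485 = 1.446 mol.
4 electrons are transferred per O₂ molecule, so n(O₂) = 1.446 / 4 = 0.3615 mol.
V = n × V_m = 0.3615 × 24.0 = 8.68 L.

8.68 L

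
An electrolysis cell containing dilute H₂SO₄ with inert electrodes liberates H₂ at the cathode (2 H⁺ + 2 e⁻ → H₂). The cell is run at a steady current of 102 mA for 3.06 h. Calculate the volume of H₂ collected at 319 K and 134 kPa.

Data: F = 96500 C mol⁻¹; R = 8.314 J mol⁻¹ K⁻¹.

0.115 L

Q = I·t = 0.1020 A × 11016 s = 1124 C.
n(e⁻) = Q/F = 1124 / 96500 = 0.01164 mol.
2 electrons are transferred per H₂ molecule, so n(H₂) = 0.01164 / 2 = 0.005822 mol.
V = nRT/P = (0.005822 × 8.314 × 319) / (134 × 10³ Pa) = 1.15 × 10⁻⁴ m³ = 0.115 L.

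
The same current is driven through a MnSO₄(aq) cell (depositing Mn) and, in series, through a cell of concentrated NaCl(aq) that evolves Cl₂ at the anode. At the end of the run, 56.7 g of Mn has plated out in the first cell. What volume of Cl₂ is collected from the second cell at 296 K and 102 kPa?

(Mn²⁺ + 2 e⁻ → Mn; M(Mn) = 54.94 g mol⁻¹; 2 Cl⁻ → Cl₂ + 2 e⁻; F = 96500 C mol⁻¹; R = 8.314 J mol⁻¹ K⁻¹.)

24.9 L

n(Mn) = 56.7 / 54.94 = 1.032 mol, so n(e⁻) = 2 × 1.032 = 2.064 mol.
The cells are in series, so the same 2.064 mol of electrons passes through the second cell.
2 Cl⁻ → Cl₂ + 2 e⁻ — 2 mol e⁻ per mol Cl₂, so n(Cl₂) = 2.064/2 = 1.032 mol.
V = nRT/P = (1.032 × 8.314 × 296) / (102 × 10³) = 0.0249 m³ = 24.9 L.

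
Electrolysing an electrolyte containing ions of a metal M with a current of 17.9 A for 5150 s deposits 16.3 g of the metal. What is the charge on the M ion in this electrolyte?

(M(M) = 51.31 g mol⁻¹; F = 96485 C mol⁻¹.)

+3

Q = I·t = 17.90 A × 5150.0 s = 92180 C, so n(e⁻) = 92180/96485 = 0.9554 mol.
n(M) deposited = 16.3 / 51.31 = 0.3177 mol.
Electrons per atom = n(e⁻)/n(M) = 0.9554 / 0.3177 = 3.01 ≈ 3, so the ion is M³⁺.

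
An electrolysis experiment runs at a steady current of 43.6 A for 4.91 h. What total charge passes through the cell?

7.71 × 10⁵ C

Q = I·t = 43.60 A × 17676 s = 7.71 × 10⁵ C.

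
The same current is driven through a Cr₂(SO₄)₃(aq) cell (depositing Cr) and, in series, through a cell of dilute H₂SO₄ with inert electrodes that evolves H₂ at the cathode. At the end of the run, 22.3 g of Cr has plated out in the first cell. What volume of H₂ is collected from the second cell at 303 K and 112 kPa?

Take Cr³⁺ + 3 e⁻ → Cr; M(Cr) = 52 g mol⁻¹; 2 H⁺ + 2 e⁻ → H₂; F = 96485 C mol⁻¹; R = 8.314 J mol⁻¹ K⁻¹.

n(Cr) = 22.3 / 52 = 0.4288 mol, so n(e⁻) = 3 × 0.4288 = 1.287 mol.
The cells are in series, so the same 1.287 mol of electrons passes through the second cell.
2 H⁺ + 2 e⁻ → H₂ — 2 mol e⁻ per mol H₂, so n(H₂) = 1.287/2 = 0.6433 mol.
V = nRT/P = (0.6433 × 8.314 × 303) / (112 × 10³) = 0.0145 m³ = 14.5 L.

14.5 L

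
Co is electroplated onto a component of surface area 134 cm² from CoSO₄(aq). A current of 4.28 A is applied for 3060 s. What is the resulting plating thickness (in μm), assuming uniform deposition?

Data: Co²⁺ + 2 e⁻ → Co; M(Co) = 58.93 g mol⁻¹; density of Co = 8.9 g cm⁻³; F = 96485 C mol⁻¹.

33.5 μm

Q = I·t = 4.280 × 3060.0 = 13100 C; n(e⁻) = 0.1357 mol.
n(Co) = n(e⁻)/2 = 0.06787 mol, so m = 0.06787 × 58.93 = 4.000 g.
Volume = m/ρ = 4.000 / 8.9 = 0.4494 cm³.
Thickness = V/A = 0.4494 / 134 = 0.00335 cm = 33.5 μm.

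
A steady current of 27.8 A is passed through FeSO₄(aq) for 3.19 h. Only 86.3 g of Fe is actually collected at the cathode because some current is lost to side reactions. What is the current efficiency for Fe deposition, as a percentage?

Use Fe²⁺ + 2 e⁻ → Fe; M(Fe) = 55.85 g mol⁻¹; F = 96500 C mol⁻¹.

93.4 %

Q = I·t = 27.80 × 11484 = 319300 C; n(e⁻) = 319300/96500 = 3.308 mol.
Theoretical n(Fe) = n(e⁻)/2 = 1.654 mol, i.e. m_theo = 1.654 × 55.85 = 92.39 g.
Efficiency = m_actual / m_theo = 86.3 / 92.39 = 93.4 %.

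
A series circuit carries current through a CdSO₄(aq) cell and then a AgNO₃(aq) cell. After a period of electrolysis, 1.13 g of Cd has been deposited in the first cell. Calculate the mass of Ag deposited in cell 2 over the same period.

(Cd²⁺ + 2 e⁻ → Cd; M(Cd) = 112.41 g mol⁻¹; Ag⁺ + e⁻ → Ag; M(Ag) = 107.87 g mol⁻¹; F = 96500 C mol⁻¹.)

n(Cd) = 1.13 / 112.41 = 0.01005 mol.
Since Cd²⁺ + 2 e⁻ → Cd, n(e⁻) passed = 2 × 0.01005 = 0.02010 mol.
Cells in series carry the same charge, so the same 0.02010 mol of electrons passes through cell 2.
Ag⁺ + e⁻ → Ag, so n(Ag) = 0.02010 / 1 = 0.02010 mol.
m(Ag) = 0.02010 × 107.87 = 2.17 g.

2.17 g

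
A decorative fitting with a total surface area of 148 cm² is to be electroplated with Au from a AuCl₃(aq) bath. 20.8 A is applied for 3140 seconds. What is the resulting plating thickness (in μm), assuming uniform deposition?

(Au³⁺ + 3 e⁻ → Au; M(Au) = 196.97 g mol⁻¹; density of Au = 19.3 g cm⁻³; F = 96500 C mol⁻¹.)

Q = I·t = 20.80 × 3140.0 = 65310 C; n(e⁻) = 0.6768 mol.
n(Au) = n(e⁻)/3 = 0.2256 mol, so m = 0.2256 × 196.97 = 44.44 g.
Volume = m/ρ = 44.44 / 19.3 = 2.302 cm³.
Thickness = V/A = 2.302 / 148 = 0.0156 cm = 156 μm.

156 μm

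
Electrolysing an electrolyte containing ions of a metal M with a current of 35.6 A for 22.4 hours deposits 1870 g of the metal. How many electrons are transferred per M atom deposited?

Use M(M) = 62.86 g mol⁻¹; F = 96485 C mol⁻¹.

1

Q = I·t = 35.60 A × 80640 s = 2871000 C, so n(e⁻) = 2871000/96485 = 29.75 mol.
n(M) deposited = 1870 / 62.86 = 29.75 mol.
Electrons per atom = n(e⁻)/n(M) = 29.75 / 29.75 = 1.00 ≈ 1, so the ion is M⁺.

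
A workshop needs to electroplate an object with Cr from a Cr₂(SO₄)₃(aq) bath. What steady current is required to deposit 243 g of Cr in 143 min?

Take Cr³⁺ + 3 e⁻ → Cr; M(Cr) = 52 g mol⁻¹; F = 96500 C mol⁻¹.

158 A

n(Cr) = 243 / 52 = 4.673 mol.
n(e⁻) = 3 × 4.673 = 14.02 mol.
Q = n(e⁻)·F = 14.02 × 96500 = 1353000 C.
I = Q/t = 1353000 / 8580.0 s = 158 A.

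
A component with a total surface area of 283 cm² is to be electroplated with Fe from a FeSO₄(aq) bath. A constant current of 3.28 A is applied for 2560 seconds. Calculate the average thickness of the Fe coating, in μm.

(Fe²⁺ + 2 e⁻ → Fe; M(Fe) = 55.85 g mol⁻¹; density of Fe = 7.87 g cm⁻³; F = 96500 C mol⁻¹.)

Q = I·t = 3.280 × 2560.0 = 8397 C; n(e⁻) = 0.08701 mol.
n(Fe) = n(e⁻)/2 = 0.04351 mol, so m = 0.04351 × 55.85 = 2.430 g.
Volume = m/ρ = 2.430 / 7.87 = 0.3087 cm³.
Thickness = V/A = 0.3087 / 283 = 0.00109 cm = 10.9 μm.

10.9 μm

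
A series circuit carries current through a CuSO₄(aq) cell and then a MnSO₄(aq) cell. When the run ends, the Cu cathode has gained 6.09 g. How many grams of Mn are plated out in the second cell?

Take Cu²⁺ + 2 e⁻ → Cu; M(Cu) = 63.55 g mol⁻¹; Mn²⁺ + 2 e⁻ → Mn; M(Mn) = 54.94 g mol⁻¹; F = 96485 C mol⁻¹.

5.26 g

n(Cu) = 6.09 / 63.55 = 0.09583 mol.
Since Cu²⁺ + 2 e⁻ → Cu, n(e⁻) passed = 2 × 0.09583 = 0.1917 mol.
Cells in series carry the same charge, so the same 0.1917 mol of electrons passes through cell 2.
Mn²⁺ + 2 e⁻ → Mn, so n(Mn) = 0.1917 / 2 = 0.09583 mol.
m(Mn) = 0.09583 × 54.94 = 5.26 g.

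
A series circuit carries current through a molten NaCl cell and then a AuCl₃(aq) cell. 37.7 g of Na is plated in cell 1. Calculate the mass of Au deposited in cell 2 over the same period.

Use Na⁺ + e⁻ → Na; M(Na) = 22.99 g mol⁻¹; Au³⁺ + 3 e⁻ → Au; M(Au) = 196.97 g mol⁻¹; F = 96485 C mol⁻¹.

n(Na) = 37.7 / 22.99 = 1.640 mol.
Since Na⁺ + e⁻ → Na, n(e⁻) passed = 1 × 1.640 = 1.640 mol.
Cells in series carry the same charge, so the same 1.640 mol of electrons passes through cell 2.
Au³⁺ + 3 e⁻ → Au, so n(Au) = 1.640 / 3 = 0.5466 mol.
m(Au) = 0.5466 × 196.97 = 108 g.

108 g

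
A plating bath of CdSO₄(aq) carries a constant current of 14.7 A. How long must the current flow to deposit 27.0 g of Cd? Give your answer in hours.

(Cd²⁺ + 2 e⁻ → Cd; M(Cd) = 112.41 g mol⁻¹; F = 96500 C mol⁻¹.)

n(Cd) = m/M = 27.0 / 112.41 = 0.2402 mol.
Each Cd atom requires 2 electrons, so n(e⁻) = 2 × 0.2402 = 0.4804 mol.
Q = n(e⁻)·F = 0.4804 × 96500 = 46360 C.
t = Q/I = 46360 / 14.70 A = 3154 s = 0.876 h.

0.876 h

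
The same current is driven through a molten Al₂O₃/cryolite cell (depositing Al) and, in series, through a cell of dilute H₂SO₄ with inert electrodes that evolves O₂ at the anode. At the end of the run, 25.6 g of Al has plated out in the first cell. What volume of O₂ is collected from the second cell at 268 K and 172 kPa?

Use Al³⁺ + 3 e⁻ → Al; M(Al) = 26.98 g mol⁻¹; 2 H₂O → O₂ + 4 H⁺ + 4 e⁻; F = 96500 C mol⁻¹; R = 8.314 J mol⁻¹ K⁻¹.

n(Al) = 25.6 / 26.98 = 0.9489 mol, so n(e⁻) = 3 × 0.9489 = 2.847 mol.
The cells are in series, so the same 2.847 mol of electrons passes through the second cell.
2 H₂O → O₂ + 4 H⁺ + 4 e⁻ — 4 mol e⁻ per mol O₂, so n(O₂) = 2.847/4 = 0.7116 mol.
V = nRT/P = (0.7116 × 8.314 × 268) / (172 × 10³) = 0.00922 m³ = 9.22 L.

9.22 L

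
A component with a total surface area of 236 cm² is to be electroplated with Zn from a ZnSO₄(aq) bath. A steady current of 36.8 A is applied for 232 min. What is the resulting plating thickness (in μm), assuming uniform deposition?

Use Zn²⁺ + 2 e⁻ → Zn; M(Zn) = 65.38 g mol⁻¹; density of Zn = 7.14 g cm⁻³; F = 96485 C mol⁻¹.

Q = I·t = 36.80 × 13920 = 512300 C; n(e⁻) = 5.309 mol.
n(Zn) = n(e⁻)/2 = 2.655 mol, so m = 2.655 × 65.38 = 173.6 g.
Volume = m/ρ = 173.6 / 7.14 = 24.31 cm³.
Thickness = V/A = 24.31 / 236 = 0.103 cm = 1030 μm.

1030 μm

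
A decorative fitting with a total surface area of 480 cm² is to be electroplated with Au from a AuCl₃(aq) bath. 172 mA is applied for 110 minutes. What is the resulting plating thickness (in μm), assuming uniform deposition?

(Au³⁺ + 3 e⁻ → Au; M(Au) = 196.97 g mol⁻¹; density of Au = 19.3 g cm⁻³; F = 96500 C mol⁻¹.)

0.834 μm

Q = I·t = 0.1720 × 6600.0 = 1135 C; n(e⁻) = 0.01176 mol.
n(Au) = n(e⁻)/3 = 0.003921 mol, so m = 0.003921 × 196.97 = 0.7724 g.
Volume = m/ρ = 0.7724 / 19.3 = 0.04002 cm³.
Thickness = V/A = 0.04002 / 480 = 8.34 × 10⁻⁵ cm = 0.834 μm.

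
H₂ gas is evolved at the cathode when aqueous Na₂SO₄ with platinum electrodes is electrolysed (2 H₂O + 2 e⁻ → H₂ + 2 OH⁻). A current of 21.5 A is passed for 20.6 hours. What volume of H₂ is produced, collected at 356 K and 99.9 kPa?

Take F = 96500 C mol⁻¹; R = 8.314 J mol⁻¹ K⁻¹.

Q = I·t = 21.50 A × 74160 s = 1594000 C.
n(e⁻) = Q/F = 1594000 / 96500 = 16.52 mol.
2 electrons are transferred per H₂ molecule, so n(H₂) = 16.52 / 2 = 8.261 mol.
V = nRT/P = (8.261 × 8.314 × 356) / (99.9 × 10³ Pa) = 0.245 m³ = 245 L.

245 L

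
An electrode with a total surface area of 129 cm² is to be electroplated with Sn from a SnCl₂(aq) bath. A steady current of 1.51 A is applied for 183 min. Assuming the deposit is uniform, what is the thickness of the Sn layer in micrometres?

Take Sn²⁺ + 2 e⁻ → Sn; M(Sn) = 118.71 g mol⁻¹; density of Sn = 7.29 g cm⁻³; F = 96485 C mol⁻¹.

108 μm

Q = I·t = 1.510 × 10980 = 16580 C; n(e⁻) = 0.1718 mol.
n(Sn) = n(e⁻)/2 = 0.08592 mol, so m = 0.08592 × 118.71 = 10.20 g.
Volume = m/ρ = 10.20 / 7.29 = 1.399 cm³.
Thickness = V/A = 1.399 / 129 = 0.0108 cm = 108 μm.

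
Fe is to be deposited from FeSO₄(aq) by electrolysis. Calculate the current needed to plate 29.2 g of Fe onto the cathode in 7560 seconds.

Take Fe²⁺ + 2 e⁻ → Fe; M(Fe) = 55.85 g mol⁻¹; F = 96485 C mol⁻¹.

13.3 A

n(Fe) = 29.2 / 55.85 = 0.5228 mol.
n(e⁻) = 2 × 0.5228 = 1.046 mol.
Q = n(e⁻)·F = 1.046 × 96485 = 100900 C.
I = Q/t = 100900 / 7560.0 s = 13.3 A.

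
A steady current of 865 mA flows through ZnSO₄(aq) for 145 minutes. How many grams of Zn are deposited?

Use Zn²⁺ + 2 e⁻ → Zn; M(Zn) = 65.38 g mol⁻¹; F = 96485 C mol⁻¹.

2.55 g

Q = I·t = 0.8650 A × 8700.0 s = 7526 C.
n(e⁻) = Q/F = 7526 / 96485 = 0.07800 mol.
Zn²⁺ + 2 e⁻ → Zn, so n(Zn) = n(e⁻)/2 = 0.03900 mol.
m = n·M = 0.03900 × 65.38 = 2.55 g.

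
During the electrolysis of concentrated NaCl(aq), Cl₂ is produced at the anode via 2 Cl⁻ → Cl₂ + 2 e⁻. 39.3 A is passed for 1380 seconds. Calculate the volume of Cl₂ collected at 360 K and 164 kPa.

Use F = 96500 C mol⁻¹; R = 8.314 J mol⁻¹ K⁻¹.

5.13 L

Q = I·t = 39.30 A × 1380.0 s = 54230 C.
n(e⁻) = Q/F = 54230 / 96500 = 0.5620 mol.
2 electrons are transferred per Cl₂ molecule, so n(Cl₂) = 0.5620 / 2 = 0.2810 mol.
V = nRT/P = (0.2810 × 8.314 × 360) / (164 × 10³ Pa) = 0.00513 m³ = 5.13 L.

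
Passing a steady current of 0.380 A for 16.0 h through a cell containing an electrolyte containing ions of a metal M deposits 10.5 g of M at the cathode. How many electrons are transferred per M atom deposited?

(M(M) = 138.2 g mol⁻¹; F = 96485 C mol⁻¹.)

3

Q = I·t = 0.3800 A × 57600 s = 21890 C, so n(e⁻) = 21890/96485 = 0.2269 mol.
n(M) deposited = 10.5 / 138.2 = 0.07598 mol.
Electrons per atom = n(e⁻)/n(M) = 0.2269 / 0.07598 = 2.99 ≈ 3, so the ion is M³⁺.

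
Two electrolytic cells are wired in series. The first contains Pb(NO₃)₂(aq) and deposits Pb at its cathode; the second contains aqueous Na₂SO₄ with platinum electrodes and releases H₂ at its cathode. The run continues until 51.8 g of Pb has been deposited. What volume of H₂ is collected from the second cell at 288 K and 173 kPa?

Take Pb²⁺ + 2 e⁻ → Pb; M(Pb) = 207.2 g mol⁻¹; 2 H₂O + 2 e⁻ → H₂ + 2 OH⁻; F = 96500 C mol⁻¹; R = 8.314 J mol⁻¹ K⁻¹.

n(Pb) = 51.8 / 207.2 = 0.2500 mol, so n(e⁻) = 2 × 0.2500 = 0.5000 mol.
The cells are in series, so the same 0.5000 mol of electrons passes through the second cell.
2 H₂O + 2 e⁻ → H₂ + 2 OH⁻ — 2 mol e⁻ per mol H₂, so n(H₂) = 0.5000/2 = 0.2500 mol.
V = nRT/P = (0.2500 × 8.314 × 288) / (173 × 10³) = 0.00346 m³ = 3.46 L.

3.46 L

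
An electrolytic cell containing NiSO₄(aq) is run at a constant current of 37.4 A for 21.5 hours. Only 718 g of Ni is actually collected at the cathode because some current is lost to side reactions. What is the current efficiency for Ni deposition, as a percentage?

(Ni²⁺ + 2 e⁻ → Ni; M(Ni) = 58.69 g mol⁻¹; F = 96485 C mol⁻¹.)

81.6 %

Q = I·t = 37.40 × 77400 = 2895000 C; n(e⁻) = 2895000/96485 = 30.00 mol.
Theoretical n(Ni) = n(e⁻)/2 = 15.00 mol, i.e. m_theo = 15.00 × 58.69 = 880.4 g.
Efficiency = m_actual / m_theo = 718 / 880.4 = 81.6 %.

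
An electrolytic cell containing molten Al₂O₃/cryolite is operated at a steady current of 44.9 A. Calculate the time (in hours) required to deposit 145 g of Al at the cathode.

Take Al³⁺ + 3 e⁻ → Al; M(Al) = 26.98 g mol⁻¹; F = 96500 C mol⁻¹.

n(Al) = m/M = 145 / 26.98 = 5.374 mol.
Each Al atom requires 3 electrons, so n(e⁻) = 3 × 5.374 = 16.12 mol.
Q = n(e⁻)·F = 16.12 × 96500 = 1556000 C.
t = Q/I = 1556000 / 44.90 A = 34650 s = 9.63 h.

9.63 h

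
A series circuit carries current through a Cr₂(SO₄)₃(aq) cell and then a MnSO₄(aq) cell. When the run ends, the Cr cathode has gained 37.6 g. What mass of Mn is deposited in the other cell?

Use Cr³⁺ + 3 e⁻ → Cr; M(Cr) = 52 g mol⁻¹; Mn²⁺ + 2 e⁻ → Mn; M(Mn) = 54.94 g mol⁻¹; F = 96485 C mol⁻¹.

59.6 g

n(Cr) = 37.6 / 52 = 0.7231 mol.
Since Cr³⁺ + 3 e⁻ → Cr, n(e⁻) passed = 3 × 0.7231 = 2.169 mol.
Cells in series carry the same charge, so the same 2.169 mol of electrons passes through cell 2.
Mn²⁺ + 2 e⁻ → Mn, so n(Mn) = 2.169 / 2 = 1.085 mol.
m(Mn) = 1.085 × 54.94 = 59.6 g.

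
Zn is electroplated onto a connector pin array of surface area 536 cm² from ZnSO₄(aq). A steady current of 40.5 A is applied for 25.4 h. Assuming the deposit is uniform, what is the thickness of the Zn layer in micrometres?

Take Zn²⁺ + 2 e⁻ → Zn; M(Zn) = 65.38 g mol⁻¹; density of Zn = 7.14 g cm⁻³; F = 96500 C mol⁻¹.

3280 μm

Q = I·t = 40.50 × 91440 = 3703000 C; n(e⁻) = 38.38 mol.
n(Zn) = n(e⁻)/2 = 19.19 mol, so m = 19.19 × 65.38 = 1255 g.
Volume = m/ρ = 1255 / 7.14 = 175.7 cm³.
Thickness = V/A = 175.7 / 536 = 0.328 cm = 3280 μm.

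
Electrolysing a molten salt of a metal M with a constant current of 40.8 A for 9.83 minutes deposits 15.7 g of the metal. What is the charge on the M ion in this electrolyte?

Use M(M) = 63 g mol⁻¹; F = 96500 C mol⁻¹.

Q = I·t = 40.80 A × 589.80 s = 24060 C, so n(e⁻) = 24060/96500 = 0.2494 mol.
n(M) deposited = 15.7 / 63 = 0.2492 mol.
Electrons per atom = n(e⁻)/n(M) = 0.2494 / 0.2492 = 1.00 ≈ 1, so the ion is M⁺.

+1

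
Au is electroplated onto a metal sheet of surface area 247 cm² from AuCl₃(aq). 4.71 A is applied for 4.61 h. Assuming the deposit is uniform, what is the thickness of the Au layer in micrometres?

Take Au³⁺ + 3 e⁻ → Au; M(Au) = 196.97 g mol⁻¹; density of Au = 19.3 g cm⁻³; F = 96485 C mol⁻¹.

Q = I·t = 4.710 × 16596 = 78170 C; n(e⁻) = 0.8101 mol.
n(Au) = n(e⁻)/3 = 0.2700 mol, so m = 0.2700 × 196.97 = 53.19 g.
Volume = m/ρ = 53.19 / 19.3 = 2.756 cm³.
Thickness = V/A = 2.756 / 247 = 0.0112 cm = 112 μm.

112 μm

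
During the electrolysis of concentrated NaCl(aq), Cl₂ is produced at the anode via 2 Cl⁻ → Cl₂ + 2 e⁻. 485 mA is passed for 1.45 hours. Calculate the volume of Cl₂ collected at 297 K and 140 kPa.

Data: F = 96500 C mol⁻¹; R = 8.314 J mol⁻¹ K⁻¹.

Q = I·t = 0.4850 A × 5220.0 s = 2532 C.
n(e⁻) = Q/F = 2532 / 96500 = 0.02624 mol.
2 electrons are transferred per Cl₂ molecule, so n(Cl₂) = 0.02624 / 2 = 0.01312 mol.
V = nRT/P = (0.01312 × 8.314 × 297) / (140 × 10³ Pa) = 2.31 × 10⁻⁴ m³ = 0.231 L.

0.231 L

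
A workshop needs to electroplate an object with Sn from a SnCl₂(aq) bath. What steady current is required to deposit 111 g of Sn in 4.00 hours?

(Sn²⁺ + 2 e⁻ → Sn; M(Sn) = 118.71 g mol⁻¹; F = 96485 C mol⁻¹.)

n(Sn) = 111 / 118.71 = 0.9351 mol.
n(e⁻) = 2 × 0.9351 = 1.870 mol.
Q = n(e⁻)·F = 1.870 × 96485 = 180400 C.
I = Q/t = 180400 / 14400 s = 12.5 A.

12.5 A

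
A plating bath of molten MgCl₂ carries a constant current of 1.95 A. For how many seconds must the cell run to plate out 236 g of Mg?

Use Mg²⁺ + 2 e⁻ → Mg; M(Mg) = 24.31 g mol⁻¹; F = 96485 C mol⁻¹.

9.61 × 10⁵ s

n(Mg) = m/M = 236 / 24.31 = 9.708 mol.
Each Mg atom requires 2 electrons, so n(e⁻) = 2 × 9.708 = 19.42 mol.
Q = n(e⁻)·F = 19.42 × 96485 = 1873000 C.
t = Q/I = 1873000 / 1.950 A = 960700 s.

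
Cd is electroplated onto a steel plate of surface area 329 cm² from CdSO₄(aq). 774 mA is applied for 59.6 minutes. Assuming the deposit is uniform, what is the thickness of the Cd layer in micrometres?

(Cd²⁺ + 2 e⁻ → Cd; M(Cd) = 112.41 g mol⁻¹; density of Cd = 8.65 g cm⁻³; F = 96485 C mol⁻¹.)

5.67 μm

Q = I·t = 0.7740 × 3576.0 = 2768 C; n(e⁻) = 0.02869 mol.
n(Cd) = n(e⁻)/2 = 0.01434 mol, so m = 0.01434 × 112.41 = 1.612 g.
Volume = m/ρ = 1.612 / 8.65 = 0.1864 cm³.
Thickness = V/A = 0.1864 / 329 = 5.67 × 10⁻⁴ cm = 5.67 μm.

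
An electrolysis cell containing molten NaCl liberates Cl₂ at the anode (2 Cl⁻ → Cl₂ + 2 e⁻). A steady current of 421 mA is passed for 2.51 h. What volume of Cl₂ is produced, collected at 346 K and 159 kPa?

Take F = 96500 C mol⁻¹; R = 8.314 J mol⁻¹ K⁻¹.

Q = I·t = 0.4210 A × 9036.0 s = 3804 C.
n(e⁻) = Q/F = 3804 / 96500 = 0.03942 mol.
2 electrons are transferred per Cl₂ molecule, so n(Cl₂) = 0.03942 / 2 = 0.01971 mol.
V = nRT/P = (0.01971 × 8.314 × 346) / (159 × 10³ Pa) = 3.57 × 10⁻⁴ m³ = 0.357 L.

0.357 L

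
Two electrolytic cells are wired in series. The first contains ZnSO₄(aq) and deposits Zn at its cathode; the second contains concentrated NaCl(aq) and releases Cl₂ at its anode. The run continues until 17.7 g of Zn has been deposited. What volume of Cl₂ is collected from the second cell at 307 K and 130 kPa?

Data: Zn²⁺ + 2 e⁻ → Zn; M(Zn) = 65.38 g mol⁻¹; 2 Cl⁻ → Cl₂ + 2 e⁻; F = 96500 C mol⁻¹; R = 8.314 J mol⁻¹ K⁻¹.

n(Zn) = 17.7 / 65.38 = 0.2707 mol, so n(e⁻) = 2 × 0.2707 = 0.5414 mol.
The cells are in series, so the same 0.5414 mol of electrons passes through the second cell.
2 Cl⁻ → Cl₂ + 2 e⁻ — 2 mol e⁻ per mol Cl₂, so n(Cl₂) = 0.5414/2 = 0.2707 mol.
V = nRT/P = (0.2707 × 8.314 × 307) / (130 × 10³) = 0.00532 m³ = 5.32 L.

5.32 L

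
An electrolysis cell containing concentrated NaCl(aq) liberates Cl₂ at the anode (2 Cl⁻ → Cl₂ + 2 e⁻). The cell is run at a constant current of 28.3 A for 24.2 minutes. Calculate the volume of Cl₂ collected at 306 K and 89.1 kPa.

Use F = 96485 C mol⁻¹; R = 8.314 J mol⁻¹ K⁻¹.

Q = I·t = 28.30 A × 1452.0 s = 41090 C.
n(e⁻) = Q/F = 41090 / 96485 = 0.4259 mol.
2 electrons are transferred per Cl₂ molecule, so n(Cl₂) = 0.4259 / 2 = 0.2129 mol.
V = nRT/P = (0.2129 × 8.314 × 306) / (89.1 × 10³ Pa) = 0.00608 m³ = 6.08 L.

6.08 L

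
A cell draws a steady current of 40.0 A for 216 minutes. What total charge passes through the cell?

Q = I·t = 40.00 A × 12960 s = 5.18 × 10⁵ C.

5.18 × 10⁵ C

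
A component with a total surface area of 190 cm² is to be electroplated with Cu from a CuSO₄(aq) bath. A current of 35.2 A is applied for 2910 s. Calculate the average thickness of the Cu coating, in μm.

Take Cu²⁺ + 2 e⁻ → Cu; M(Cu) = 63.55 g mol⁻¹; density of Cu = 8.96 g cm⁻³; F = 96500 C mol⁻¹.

198 μm

Q = I·t = 35.20 × 2910.0 = 102400 C; n(e⁻) = 1.061 mol.
n(Cu) = n(e⁻)/2 = 0.5307 mol, so m = 0.5307 × 63.55 = 33.73 g.
Volume = m/ρ = 33.73 / 8.96 = 3.764 cm³.
Thickness = V/A = 3.764 / 190 = 0.0198 cm = 198 μm.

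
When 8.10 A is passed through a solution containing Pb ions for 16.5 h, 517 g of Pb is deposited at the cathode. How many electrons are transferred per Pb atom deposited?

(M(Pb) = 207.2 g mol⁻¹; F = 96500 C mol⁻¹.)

Q = I·t = 8.100 A × 59400 s = 481100 C, so n(e⁻) = 481100/96500 = 4.986 mol.
n(Pb) deposited = 517 / 207.2 = 2.495 mol.
Electrons per atom = n(e⁻)/n(Pb) = 4.986 / 2.495 = 2.00 ≈ 2, so the ion is Pb²⁺.

2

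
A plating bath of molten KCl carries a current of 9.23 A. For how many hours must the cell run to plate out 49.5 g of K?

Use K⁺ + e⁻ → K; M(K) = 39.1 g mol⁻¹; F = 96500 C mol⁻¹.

n(K) = m/M = 49.5 / 39.1 = 1.266 mol.
Each K atom requires 1 electron, so n(e⁻) = 1 × 1.266 = 1.266 mol.
Q = n(e⁻)·F = 1.266 × 96500 = 122200 C.
t = Q/I = 122200 / 9.230 A = 13240 s = 3.68 h.

3.68 h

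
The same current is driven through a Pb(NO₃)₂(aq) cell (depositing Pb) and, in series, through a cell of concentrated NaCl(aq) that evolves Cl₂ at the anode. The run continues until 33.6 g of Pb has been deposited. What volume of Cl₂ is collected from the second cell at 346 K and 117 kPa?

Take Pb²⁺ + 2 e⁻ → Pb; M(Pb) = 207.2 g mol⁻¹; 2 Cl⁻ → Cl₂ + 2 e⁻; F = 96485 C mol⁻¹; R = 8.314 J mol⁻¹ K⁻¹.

n(Pb) = 33.6 / 207.2 = 0.1622 mol, so n(e⁻) = 2 × 0.1622 = 0.3243 mol.
The cells are in series, so the same 0.3243 mol of electrons passes through the second cell.
2 Cl⁻ → Cl₂ + 2 e⁻ — 2 mol e⁻ per mol Cl₂, so n(Cl₂) = 0.3243/2 = 0.1622 mol.
V = nRT/P = (0.1622 × 8.314 × 346) / (117 × 10³) = 0.00399 m³ = 3.99 L.

3.99 L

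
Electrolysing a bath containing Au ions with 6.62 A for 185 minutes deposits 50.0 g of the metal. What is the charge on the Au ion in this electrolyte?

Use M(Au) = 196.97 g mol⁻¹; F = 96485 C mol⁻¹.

Q = I·t = 6.620 A × 11100 s = 73480 C, so n(e⁻) = 73480/96485 = 0.7616 mol.
n(Au) deposited = 50.0 / 196.97 = 0.2538 mol.
Electrons per atom = n(e⁻)/n(Au) = 0.7616 / 0.2538 = 3.00 ≈ 3, so the ion is Au³⁺.

+3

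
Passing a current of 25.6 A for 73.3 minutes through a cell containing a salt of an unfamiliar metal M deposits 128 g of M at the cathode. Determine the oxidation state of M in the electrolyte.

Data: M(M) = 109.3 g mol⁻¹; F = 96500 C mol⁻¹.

+1

Q = I·t = 25.60 A × 4398.0 s = 112600 C, so n(e⁻) = 112600/96500 = 1.167 mol.
n(M) deposited = 128 / 109.3 = 1.171 mol.
Electrons per atom = n(e⁻)/n(M) = 1.167 / 1.171 = 0.996 ≈ 1, so the ion is M⁺.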